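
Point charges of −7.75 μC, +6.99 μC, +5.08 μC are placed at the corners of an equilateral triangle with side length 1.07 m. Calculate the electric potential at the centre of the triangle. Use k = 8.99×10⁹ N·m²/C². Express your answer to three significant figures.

6.29×10⁴ V

The total potential is the scalar sum of each charge's contribution, V = Σ kqᵢ/rᵢ.
The distance from each vertex to the centroid is a/√3 = 0.618 m.
V = k[(-7.75×10⁻⁶)/(0.618) + (6.99×10⁻⁶)/(0.618) + (5.08×10⁻⁶)/(0.618)] = 6.29×10⁴ V.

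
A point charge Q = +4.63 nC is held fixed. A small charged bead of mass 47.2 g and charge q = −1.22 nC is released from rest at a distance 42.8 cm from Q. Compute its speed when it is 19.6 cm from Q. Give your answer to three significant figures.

Only the electrostatic force acts, so mechanical energy is conserved: ½mv² = U₁ − U₂ = kQq(1/r₁ − 1/r₂).
U₁ − U₂ = (8.99×10⁹ N·m²/C²)(4.63×10⁻⁹ C)(-1.22×10⁻⁹ C)(1/0.428 − 1/0.196) = 1.40×10⁻⁷ J.
v = √(2·1.40×10⁻⁷/0.0472) = 2.44×10⁻³ m/s.

2.44×10⁻³ m/s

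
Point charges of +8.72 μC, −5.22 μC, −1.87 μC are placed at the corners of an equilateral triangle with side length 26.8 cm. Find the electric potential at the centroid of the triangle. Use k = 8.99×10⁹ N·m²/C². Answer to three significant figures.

Electric potential is a scalar, so the contributions from each charge add algebraically: V = Σ kqᵢ/rᵢ.
The distance from each vertex to the centroid is a/√3 = 0.155 m.
V = k[(8.72×10⁻⁶)/(0.155) + (-5.22×10⁻⁶)/(0.155) + (-1.87×10⁻⁶)/(0.155)] = 9.47×10⁴ V.

9.47×10⁴ V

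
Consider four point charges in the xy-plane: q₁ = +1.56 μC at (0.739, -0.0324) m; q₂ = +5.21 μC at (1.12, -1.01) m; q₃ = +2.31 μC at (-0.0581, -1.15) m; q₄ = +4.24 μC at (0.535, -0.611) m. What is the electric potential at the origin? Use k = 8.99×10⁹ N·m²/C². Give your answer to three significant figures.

Electric potential is a scalar, so the contributions from each charge add algebraically: V = Σ kqᵢ/rᵢ.
Distances from the field point to each charge: r₁ = 0.740 m, r₂ = 1.51 m, r₃ = 1.15 m, r₄ = 0.812 m.
V = k[(1.56×10⁻⁶)/(0.740) + (5.21×10⁻⁶)/(1.51) + (2.31×10⁻⁶)/(1.15) + (4.24×10⁻⁶)/(0.812)] = 1.15×10⁵ V.

1.15×10⁵ V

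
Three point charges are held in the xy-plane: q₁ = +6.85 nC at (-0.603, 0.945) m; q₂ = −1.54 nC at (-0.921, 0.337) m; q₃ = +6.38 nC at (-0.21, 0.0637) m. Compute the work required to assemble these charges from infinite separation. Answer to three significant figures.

The work to assemble the configuration equals its total potential energy, U = Σ kqᵢqⱼ/rᵢⱼ over all pairs.
Pair separations: r₁₂ = 0.686 m, r₁₃ = 0.965 m, r₂₃ = 0.762 m.
U = (-1.38×10⁻⁷) + (4.07×10⁻⁷) + (-1.16×10⁻⁷) = 1.53×10⁻⁷ J.

1.53×10⁻⁷ J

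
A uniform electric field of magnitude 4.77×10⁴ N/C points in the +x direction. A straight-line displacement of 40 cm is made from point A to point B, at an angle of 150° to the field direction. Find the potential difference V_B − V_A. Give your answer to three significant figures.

Only the component of displacement along E changes the potential: ΔV = −E·d·cosθ.
ΔV = −(4.77×10⁴ V/m)(0.400 m)cos150° = 1.65×10⁴ V.

1.65×10⁴ V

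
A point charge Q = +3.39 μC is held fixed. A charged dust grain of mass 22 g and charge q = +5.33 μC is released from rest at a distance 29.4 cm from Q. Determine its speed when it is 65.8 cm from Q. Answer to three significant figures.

Only the electrostatic force acts, so mechanical energy is conserved: ½mv² = U₁ − U₂ = kQq(1/r₁ − 1/r₂).
U₁ − U₂ = (8.99×10⁹ N·m²/C²)(3.39×10⁻⁶ C)(5.33×10⁻⁶ C)(1/0.294 − 1/0.658) = 0.306 J.
v = √(2·0.306/0.0220) = 5.27 m/s.

5.27 m/s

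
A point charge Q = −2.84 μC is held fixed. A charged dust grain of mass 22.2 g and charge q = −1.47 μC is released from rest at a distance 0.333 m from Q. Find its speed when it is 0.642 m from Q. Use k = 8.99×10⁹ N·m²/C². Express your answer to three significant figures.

Only the electrostatic force acts, so mechanical energy is conserved: ½mv² = U₁ − U₂ = kQq(1/r₁ − 1/r₂).
U₁ − U₂ = (8.99×10⁹ N·m²/C²)(-2.84×10⁻⁶ C)(-1.47×10⁻⁶ C)(1/0.333 − 1/0.642) = 0.0542 J.
v = √(2·0.0542/0.0222) = 2.21 m/s.

2.21 m/s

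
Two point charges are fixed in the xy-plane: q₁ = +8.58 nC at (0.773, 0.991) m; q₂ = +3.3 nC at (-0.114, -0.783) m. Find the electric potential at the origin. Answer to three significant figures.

Electric potential is a scalar, so the contributions from each charge add algebraically: V = Σ kqᵢ/rᵢ.
Distances from the field point to each charge: r₁ = 1.26 m, r₂ = 0.791 m.
V = k[(8.58×10⁻⁹)/(1.26) + (3.30×10⁻⁹)/(0.791)] = 98.9 V.

98.9 V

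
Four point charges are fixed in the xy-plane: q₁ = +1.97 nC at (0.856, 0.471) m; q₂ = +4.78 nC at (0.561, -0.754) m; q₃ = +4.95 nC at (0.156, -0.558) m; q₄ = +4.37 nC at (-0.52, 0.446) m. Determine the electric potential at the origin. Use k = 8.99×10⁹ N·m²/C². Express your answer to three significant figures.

198 V

Electric potential is a scalar, so the contributions from each charge add algebraically: V = Σ kqᵢ/rᵢ.
Distances from the field point to each charge: r₁ = 0.977 m, r₂ = 0.940 m, r₃ = 0.579 m, r₄ = 0.685 m.
V = k[(1.97×10⁻⁹)/(0.977) + (4.78×10⁻⁹)/(0.940) + (4.95×10⁻⁹)/(0.579) + (4.37×10⁻⁹)/(0.685)] = 198 V.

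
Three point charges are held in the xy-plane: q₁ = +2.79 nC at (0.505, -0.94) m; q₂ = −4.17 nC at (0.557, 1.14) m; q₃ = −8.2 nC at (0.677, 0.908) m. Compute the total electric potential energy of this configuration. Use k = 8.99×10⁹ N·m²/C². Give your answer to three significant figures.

The work to assemble the configuration equals its total potential energy, U = Σ kqᵢqⱼ/rᵢⱼ over all pairs.
Pair separations: r₁₂ = 2.08 m, r₁₃ = 1.86 m, r₂₃ = 0.261 m.
U = (-5.03×10⁻⁸) + (-1.11×10⁻⁷) + (1.18×10⁻⁶) = 1.02×10⁻⁶ J.

1.02×10⁻⁶ J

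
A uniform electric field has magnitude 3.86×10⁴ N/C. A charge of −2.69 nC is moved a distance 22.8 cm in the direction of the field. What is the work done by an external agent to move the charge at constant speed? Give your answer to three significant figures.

2.37×10⁻⁵ J

The potential change for a displacement 22.8 cm in the direction of the field is ΔV = −Ed = -8800 V.
W_ext = qΔV = 2.37×10⁻⁵ J.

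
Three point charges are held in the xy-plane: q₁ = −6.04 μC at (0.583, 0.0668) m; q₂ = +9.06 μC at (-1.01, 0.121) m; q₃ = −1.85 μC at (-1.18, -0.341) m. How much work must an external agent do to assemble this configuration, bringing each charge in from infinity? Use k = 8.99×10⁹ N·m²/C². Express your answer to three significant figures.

The work to assemble the configuration equals its total potential energy, U = Σ kqᵢqⱼ/rᵢⱼ over all pairs.
Pair separations: r₁₂ = 1.59 m, r₁₃ = 1.81 m, r₂₃ = 0.492 m.
U = (-0.309) + (0.0555) + (-0.306) = -0.559 J.

-0.559 J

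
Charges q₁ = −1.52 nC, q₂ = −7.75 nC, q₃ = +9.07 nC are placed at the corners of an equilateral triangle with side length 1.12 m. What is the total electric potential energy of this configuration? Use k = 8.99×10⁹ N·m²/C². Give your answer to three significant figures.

The assembly work is the sum of pairwise potential energies, U = Σ_{i<j} kqᵢqⱼ/rᵢⱼ.
All three pair separations equal the side length, 1.12 m.
U = (9.46×10⁻⁸) + (-1.11×10⁻⁷) + (-5.64×10⁻⁷) = -5.80×10⁻⁷ J.

-5.80×10⁻⁷ J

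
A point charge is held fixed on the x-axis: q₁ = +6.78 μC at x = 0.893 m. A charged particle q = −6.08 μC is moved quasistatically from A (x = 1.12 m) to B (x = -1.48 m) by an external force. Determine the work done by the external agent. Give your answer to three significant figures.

1.48 J

For quasistatic motion the external work equals the change in potential energy: W_ext = qΔV = q(V_B − V_A).
At A: distance to the source charge is 0.227 m; V_A = kq₁/r = 2.69×10⁵ V.
At B: distance to the source charge is 2.37 m; V_B = kq₁/r = 2.57×10⁴ V.
ΔV = V_B − V_A = -2.43×10⁵ V.
W_ext = qΔV = (-6.08×10⁻⁶ C)(-2.43×10⁵ V) = 1.48 J.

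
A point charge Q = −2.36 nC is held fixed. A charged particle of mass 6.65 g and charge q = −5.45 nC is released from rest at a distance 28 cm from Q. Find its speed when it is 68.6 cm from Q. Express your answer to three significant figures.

8.57×10⁻³ m/s

Only the electrostatic force acts, so mechanical energy is conserved: ½mv² = U₁ − U₂ = kQq(1/r₁ − 1/r₂).
U₁ − U₂ = (8.99×10⁹ N·m²/C²)(-2.36×10⁻⁹ C)(-5.45×10⁻⁹ C)(1/0.280 − 1/0.686) = 2.44×10⁻⁷ J.
v = √(2·2.44×10⁻⁷/6.65×10⁻³) = 8.57×10⁻³ m/s.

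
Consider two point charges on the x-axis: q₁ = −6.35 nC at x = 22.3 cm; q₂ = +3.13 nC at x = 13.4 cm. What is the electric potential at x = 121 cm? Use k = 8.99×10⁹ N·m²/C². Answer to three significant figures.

-31.7 V

Electric potential is a scalar, so the contributions from each charge add algebraically: V = Σ kqᵢ/rᵢ.
Distances from the field point to each charge: r₁ = 0.987 m, r₂ = 1.08 m.
V = k[(-6.35×10⁻⁹)/(0.987) + (3.13×10⁻⁹)/(1.08)] = -31.7 V.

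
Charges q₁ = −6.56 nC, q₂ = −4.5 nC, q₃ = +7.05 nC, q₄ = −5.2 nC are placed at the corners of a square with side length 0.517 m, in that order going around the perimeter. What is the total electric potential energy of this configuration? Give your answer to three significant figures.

-3.64×10⁻⁷ J

The assembly work is the sum of pairwise potential energies, U = Σ_{i<j} kqᵢqⱼ/rᵢⱼ.
The four side pairs have separation 0.517 m and the two diagonal pairs 0.731 m.
Summing all 6 pair terms gives U = -3.64×10⁻⁷ J.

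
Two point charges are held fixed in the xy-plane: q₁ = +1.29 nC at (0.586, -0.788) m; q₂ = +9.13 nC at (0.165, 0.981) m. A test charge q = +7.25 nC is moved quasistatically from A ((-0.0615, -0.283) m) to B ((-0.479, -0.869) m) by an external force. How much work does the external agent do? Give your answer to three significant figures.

-1.83×10⁻⁷ J

For quasistatic motion the external work equals the change in potential energy: W_ext = qΔV = q(V_B − V_A).
At A: distances to the source charges are 0.821 m, 1.28 m; V_A = Σ kqᵢ/rᵢ = 78.0 V.
At B: distances to the source charges are 1.07 m, 1.96 m; V_B = Σ kqᵢ/rᵢ = 52.8 V.
ΔV = V_B − V_A = -25.3 V.
W_ext = qΔV = (7.25×10⁻⁹ C)(-25.3 V) = -1.83×10⁻⁷ J.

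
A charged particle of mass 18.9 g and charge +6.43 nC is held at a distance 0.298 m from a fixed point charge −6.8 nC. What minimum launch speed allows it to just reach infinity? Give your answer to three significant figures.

To just escape, total mechanical energy must reach zero at infinity: ½mv²_min + U = 0, so ½mv²_min = −U = |kQq|/r.
|U| = |kQq|/r = (8.99×10⁹ N·m²/C²)(6.80×10⁻⁹)(6.43×10⁻⁹)/(0.298) = 1.32×10⁻⁶ J.
v_min = √(2|U|/m) = √(2·1.32×10⁻⁶/0.0189) = 0.0118 m/s.

0.0118 m/s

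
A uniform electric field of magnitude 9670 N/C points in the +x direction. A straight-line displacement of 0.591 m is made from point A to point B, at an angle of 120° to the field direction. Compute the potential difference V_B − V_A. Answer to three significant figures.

Only the component of displacement along E changes the potential: ΔV = −E·d·cosθ.
ΔV = −(9670 V/m)(0.591 m)cos120° = 2860 V.

2860 V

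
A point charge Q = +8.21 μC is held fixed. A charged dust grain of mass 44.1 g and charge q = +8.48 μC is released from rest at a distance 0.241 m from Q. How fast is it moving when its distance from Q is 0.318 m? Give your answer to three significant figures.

5.34 m/s

Only the electrostatic force acts, so mechanical energy is conserved: ½mv² = U₁ − U₂ = kQq(1/r₁ − 1/r₂).
U₁ − U₂ = (8.99×10⁹ N·m²/C²)(8.21×10⁻⁶ C)(8.48×10⁻⁶ C)(1/0.241 − 1/0.318) = 0.629 J.
v = √(2·0.629/0.0441) = 5.34 m/s.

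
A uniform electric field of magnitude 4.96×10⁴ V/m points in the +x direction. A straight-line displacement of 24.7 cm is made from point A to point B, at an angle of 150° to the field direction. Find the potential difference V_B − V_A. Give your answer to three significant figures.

1.06×10⁴ V

Only the component of displacement along E changes the potential: ΔV = −E·d·cosθ.
ΔV = −(4.96×10⁴ V/m)(0.247 m)cos150° = 1.06×10⁴ V.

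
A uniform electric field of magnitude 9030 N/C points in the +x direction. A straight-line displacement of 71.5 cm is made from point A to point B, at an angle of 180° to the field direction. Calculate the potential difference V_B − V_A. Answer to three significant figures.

Only the component of displacement along E changes the potential: ΔV = −E·d·cosθ.
ΔV = −(9030 V/m)(0.715 m)cos180° = 6460 V.

6460 V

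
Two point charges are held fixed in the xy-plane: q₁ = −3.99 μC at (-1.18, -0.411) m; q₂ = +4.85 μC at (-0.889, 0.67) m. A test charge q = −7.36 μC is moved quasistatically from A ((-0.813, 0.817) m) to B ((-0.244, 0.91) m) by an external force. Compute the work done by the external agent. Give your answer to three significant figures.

1.43 J

For quasistatic motion the external work equals the change in potential energy: W_ext = qΔV = q(V_B − V_A).
At A: distances to the source charges are 1.28 m, 0.165 m; V_A = Σ kqᵢ/rᵢ = 2.35×10⁵ V.
At B: distances to the source charges are 1.62 m, 0.688 m; V_B = Σ kqᵢ/rᵢ = 4.12×10⁴ V.
ΔV = V_B − V_A = -1.94×10⁵ V.
W_ext = qΔV = (-7.36×10⁻⁶ C)(-1.94×10⁵ V) = 1.43 J.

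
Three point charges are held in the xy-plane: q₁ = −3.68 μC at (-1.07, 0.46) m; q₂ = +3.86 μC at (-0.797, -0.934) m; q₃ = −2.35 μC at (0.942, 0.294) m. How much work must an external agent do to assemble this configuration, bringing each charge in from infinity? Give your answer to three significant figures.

The assembly work is the sum of pairwise potential energies, U = Σ_{i<j} kqᵢqⱼ/rᵢⱼ.
Pair separations: r₁₂ = 1.42 m, r₁₃ = 2.02 m, r₂₃ = 2.13 m.
U = (-0.0899) + (0.0385) + (-0.0383) = -0.0897 J.

-0.0897 J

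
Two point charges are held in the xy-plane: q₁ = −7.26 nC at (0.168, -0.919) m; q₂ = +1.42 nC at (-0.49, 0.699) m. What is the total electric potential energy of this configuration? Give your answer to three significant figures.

-5.31×10⁻⁸ J

The work to assemble the configuration equals its total potential energy, U = Σ kqᵢqⱼ/rᵢⱼ over all pairs.
Pair separations: r₁₂ = 1.75 m.
U = (-5.31×10⁻⁸) = -5.31×10⁻⁸ J.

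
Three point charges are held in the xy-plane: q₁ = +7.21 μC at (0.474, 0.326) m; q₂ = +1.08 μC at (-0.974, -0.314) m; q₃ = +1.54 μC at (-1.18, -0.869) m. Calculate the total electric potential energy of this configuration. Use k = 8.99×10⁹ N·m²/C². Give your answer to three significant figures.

0.118 J

The assembly work is the sum of pairwise potential energies, U = Σ_{i<j} kqᵢqⱼ/rᵢⱼ.
Pair separations: r₁₂ = 1.58 m, r₁₃ = 2.04 m, r₂₃ = 0.592 m.
U = (0.0442) + (0.0489) + (0.0253) = 0.118 J.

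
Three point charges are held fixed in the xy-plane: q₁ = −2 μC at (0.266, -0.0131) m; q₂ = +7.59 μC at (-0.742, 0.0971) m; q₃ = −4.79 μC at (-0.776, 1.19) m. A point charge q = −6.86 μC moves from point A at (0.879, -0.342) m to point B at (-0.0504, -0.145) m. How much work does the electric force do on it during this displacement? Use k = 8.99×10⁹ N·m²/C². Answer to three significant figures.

0.114 J

The work done by the electric force is W_field = −ΔU = −q(V_B − V_A) = q(V_A − V_B).
At A: distances to the source charges are 0.696 m, 1.68 m, 2.26 m; V_A = Σ kqᵢ/rᵢ = -4310 V.
At B: distances to the source charges are 0.343 m, 0.733 m, 1.52 m; V_B = Σ kqᵢ/rᵢ = 1.23×10⁴ V.
ΔV = V_B − V_A = 1.66×10⁴ V.
W_field = −qΔV = −(-6.86×10⁻⁶ C)(1.66×10⁴ V) = 0.114 J.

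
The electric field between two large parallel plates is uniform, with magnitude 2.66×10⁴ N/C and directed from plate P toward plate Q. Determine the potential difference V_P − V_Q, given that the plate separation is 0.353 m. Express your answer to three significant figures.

In a uniform field, potential decreases in the direction of E: ΔV = −E·d for a displacement d parallel to E.
Going from Q to P is a displacement of 0.353 m opposite to the field, so V_P − V_Q = +Ed = 9390 V.

9390 V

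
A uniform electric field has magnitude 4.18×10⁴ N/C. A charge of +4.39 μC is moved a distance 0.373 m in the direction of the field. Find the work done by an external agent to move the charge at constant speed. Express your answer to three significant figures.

The potential change for a displacement 0.373 m in the direction of the field is ΔV = −Ed = -1.56×10⁴ V.
W_ext = qΔV = -0.0684 J.

-0.0684 J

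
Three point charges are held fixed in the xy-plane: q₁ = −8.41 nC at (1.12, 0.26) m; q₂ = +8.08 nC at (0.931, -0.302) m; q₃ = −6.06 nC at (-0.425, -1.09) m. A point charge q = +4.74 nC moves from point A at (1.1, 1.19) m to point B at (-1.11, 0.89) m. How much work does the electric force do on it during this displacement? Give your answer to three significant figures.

-1.18×10⁻⁷ J

The work done by the electric force is W_field = −ΔU = −q(V_B − V_A) = q(V_A − V_B).
At A: distances to the source charges are 0.930 m, 1.50 m, 2.74 m; V_A = Σ kqᵢ/rᵢ = -52.8 V.
At B: distances to the source charges are 2.32 m, 2.36 m, 2.10 m; V_B = Σ kqᵢ/rᵢ = -27.9 V.
ΔV = V_B − V_A = 24.9 V.
W_field = −qΔV = −(4.74×10⁻⁹ C)(24.9 V) = -1.18×10⁻⁷ J.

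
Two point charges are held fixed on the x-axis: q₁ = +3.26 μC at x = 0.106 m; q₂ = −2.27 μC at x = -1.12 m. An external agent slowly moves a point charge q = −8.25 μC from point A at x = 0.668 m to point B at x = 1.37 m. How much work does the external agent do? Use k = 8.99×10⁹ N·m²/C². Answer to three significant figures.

For quasistatic motion the external work equals the change in potential energy: W_ext = qΔV = q(V_B − V_A).
At A: distances to the source charges are 0.562 m, 1.79 m; V_A = Σ kqᵢ/rᵢ = 4.07×10⁴ V.
At B: distances to the source charges are 1.26 m, 2.49 m; V_B = Σ kqᵢ/rᵢ = 1.50×10⁴ V.
ΔV = V_B − V_A = -2.57×10⁴ V.
W_ext = qΔV = (-8.25×10⁻⁶ C)(-2.57×10⁴ V) = 0.212 J.

0.212 J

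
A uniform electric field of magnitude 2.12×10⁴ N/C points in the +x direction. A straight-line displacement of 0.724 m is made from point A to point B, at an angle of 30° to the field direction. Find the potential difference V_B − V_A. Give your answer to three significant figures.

Only the component of displacement along E changes the potential: ΔV = −E·d·cosθ.
ΔV = −(2.12×10⁴ V/m)(0.724 m)cos30° = -1.33×10⁴ V.

-1.33×10⁴ V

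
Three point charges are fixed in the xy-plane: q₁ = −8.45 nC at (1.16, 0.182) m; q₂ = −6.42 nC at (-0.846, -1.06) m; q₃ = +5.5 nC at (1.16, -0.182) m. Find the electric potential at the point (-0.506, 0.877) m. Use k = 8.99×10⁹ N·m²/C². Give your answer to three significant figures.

-46.4 V

Electric potential is a scalar, so the contributions from each charge add algebraically: V = Σ kqᵢ/rᵢ.
Distances from the field point to each charge: r₁ = 1.81 m, r₂ = 1.97 m, r₃ = 1.97 m.
V = k[(-8.45×10⁻⁹)/(1.81) + (-6.42×10⁻⁹)/(1.97) + (5.50×10⁻⁹)/(1.97)] = -46.4 V.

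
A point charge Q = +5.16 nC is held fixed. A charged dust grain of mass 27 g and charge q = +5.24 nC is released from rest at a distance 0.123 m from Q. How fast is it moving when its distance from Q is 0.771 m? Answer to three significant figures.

0.0111 m/s

Only the electrostatic force acts, so mechanical energy is conserved: ½mv² = U₁ − U₂ = kQq(1/r₁ − 1/r₂).
U₁ − U₂ = (8.99×10⁹ N·m²/C²)(5.16×10⁻⁹ C)(5.24×10⁻⁹ C)(1/0.123 − 1/0.771) = 1.66×10⁻⁶ J.
v = √(2·1.66×10⁻⁶/0.0270) = 0.0111 m/s.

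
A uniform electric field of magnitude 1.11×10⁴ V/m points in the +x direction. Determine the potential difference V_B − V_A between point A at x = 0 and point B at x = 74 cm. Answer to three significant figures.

In a uniform field, potential decreases in the direction of E: V_B − V_A = −E·Δx.
V_B − V_A = −(1.11×10⁴ V/m)(0.740 m) = -8210 V.

-8210 V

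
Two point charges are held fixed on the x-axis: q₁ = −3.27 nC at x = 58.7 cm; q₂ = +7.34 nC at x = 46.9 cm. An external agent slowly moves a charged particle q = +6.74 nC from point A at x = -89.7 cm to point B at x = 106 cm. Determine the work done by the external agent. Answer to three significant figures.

For quasistatic motion the external work equals the change in potential energy: W_ext = qΔV = q(V_B − V_A).
At A: distances to the source charges are 1.48 m, 1.37 m; V_A = Σ kqᵢ/rᵢ = 28.5 V.
At B: distances to the source charges are 0.473 m, 0.591 m; V_B = Σ kqᵢ/rᵢ = 49.5 V.
ΔV = V_B − V_A = 21.0 V.
W_ext = qΔV = (6.74×10⁻⁹ C)(21.0 V) = 1.42×10⁻⁷ J.

1.42×10⁻⁷ J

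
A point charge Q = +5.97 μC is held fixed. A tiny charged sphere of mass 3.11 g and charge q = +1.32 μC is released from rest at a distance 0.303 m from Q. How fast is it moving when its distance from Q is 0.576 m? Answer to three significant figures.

8.44 m/s

Only the electrostatic force acts, so mechanical energy is conserved: ½mv² = U₁ − U₂ = kQq(1/r₁ − 1/r₂).
U₁ − U₂ = (8.99×10⁹ N·m²/C²)(5.97×10⁻⁶ C)(1.32×10⁻⁶ C)(1/0.303 − 1/0.576) = 0.111 J.
v = √(2·0.111/3.11×10⁻³) = 8.44 m/s.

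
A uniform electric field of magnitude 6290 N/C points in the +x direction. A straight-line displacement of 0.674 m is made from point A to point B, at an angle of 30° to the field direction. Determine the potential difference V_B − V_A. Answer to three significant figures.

-3670 V

Only the component of displacement along E changes the potential: ΔV = −E·d·cosθ.
ΔV = −(6290 V/m)(0.674 m)cos30° = -3670 V.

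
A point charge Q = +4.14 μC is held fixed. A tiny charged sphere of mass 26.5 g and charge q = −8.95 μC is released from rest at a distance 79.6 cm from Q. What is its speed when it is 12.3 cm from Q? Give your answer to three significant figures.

Only the electrostatic force acts, so mechanical energy is conserved: ½mv² = U₁ − U₂ = kQq(1/r₁ − 1/r₂).
U₁ − U₂ = (8.99×10⁹ N·m²/C²)(4.14×10⁻⁶ C)(-8.95×10⁻⁶ C)(1/0.796 − 1/0.123) = 2.29 J.
v = √(2·2.29/0.0265) = 13.1 m/s.

13.1 m/s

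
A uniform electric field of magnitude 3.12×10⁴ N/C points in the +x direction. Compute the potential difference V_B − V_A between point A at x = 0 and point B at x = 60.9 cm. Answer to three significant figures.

In a uniform field, potential decreases in the direction of E: V_B − V_A = −E·Δx.
V_B − V_A = −(3.12×10⁴ V/m)(0.609 m) = -1.90×10⁴ V.

-1.90×10⁴ V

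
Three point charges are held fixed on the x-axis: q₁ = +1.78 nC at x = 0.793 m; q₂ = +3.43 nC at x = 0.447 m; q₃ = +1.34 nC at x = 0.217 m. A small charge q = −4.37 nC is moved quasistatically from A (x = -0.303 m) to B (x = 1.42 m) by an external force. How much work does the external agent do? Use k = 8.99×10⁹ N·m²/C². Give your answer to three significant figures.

For quasistatic motion the external work equals the change in potential energy: W_ext = qΔV = q(V_B − V_A).
At A: distances to the source charges are 1.10 m, 0.750 m, 0.520 m; V_A = Σ kqᵢ/rᵢ = 78.9 V.
At B: distances to the source charges are 0.627 m, 0.973 m, 1.20 m; V_B = Σ kqᵢ/rᵢ = 67.2 V.
ΔV = V_B − V_A = -11.7 V.
W_ext = qΔV = (-4.37×10⁻⁹ C)(-11.7 V) = 5.09×10⁻⁸ J.

5.09×10⁻⁸ J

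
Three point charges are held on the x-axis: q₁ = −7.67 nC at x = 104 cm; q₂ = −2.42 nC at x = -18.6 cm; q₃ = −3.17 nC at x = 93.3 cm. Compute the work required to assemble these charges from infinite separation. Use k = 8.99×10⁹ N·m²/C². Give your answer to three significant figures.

2.24×10⁻⁶ J

The assembly work is the sum of pairwise potential energies, U = Σ_{i<j} kqᵢqⱼ/rᵢⱼ.
Pair separations: r₁₂ = 1.23 m, r₁₃ = 0.107 m, r₂₃ = 1.12 m.
U = (1.36×10⁻⁷) + (2.04×10⁻⁶) + (6.16×10⁻⁸) = 2.24×10⁻⁶ J.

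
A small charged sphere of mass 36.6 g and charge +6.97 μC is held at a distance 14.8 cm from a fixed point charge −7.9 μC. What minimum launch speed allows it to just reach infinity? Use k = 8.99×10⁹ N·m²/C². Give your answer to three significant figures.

To just escape, total mechanical energy must reach zero at infinity: ½mv²_min + U = 0, so ½mv²_min = −U = |kQq|/r.
|U| = |kQq|/r = (8.99×10⁹ N·m²/C²)(7.90×10⁻⁶)(6.97×10⁻⁶)/(0.148) = 3.34 J.
v_min = √(2|U|/m) = √(2·3.34/0.0366) = 13.5 m/s.

13.5 m/s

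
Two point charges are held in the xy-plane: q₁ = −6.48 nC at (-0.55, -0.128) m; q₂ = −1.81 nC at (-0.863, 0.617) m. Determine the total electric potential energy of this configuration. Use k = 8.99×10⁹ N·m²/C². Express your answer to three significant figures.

1.30×10⁻⁷ J

The assembly work is the sum of pairwise potential energies, U = Σ_{i<j} kqᵢqⱼ/rᵢⱼ.
Pair separations: r₁₂ = 0.808 m.
U = (1.30×10⁻⁷) = 1.30×10⁻⁷ J.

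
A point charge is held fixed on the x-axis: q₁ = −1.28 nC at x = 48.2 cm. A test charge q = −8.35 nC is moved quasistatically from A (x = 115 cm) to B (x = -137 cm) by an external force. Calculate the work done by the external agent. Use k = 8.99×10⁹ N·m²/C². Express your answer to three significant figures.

For quasistatic motion the external work equals the change in potential energy: W_ext = qΔV = q(V_B − V_A).
At A: distance to the source charge is 0.668 m; V_A = kq₁/r = -17.2 V.
At B: distance to the source charge is 1.85 m; V_B = kq₁/r = -6.21 V.
ΔV = V_B − V_A = 11.0 V.
W_ext = qΔV = (-8.35×10⁻⁹ C)(11.0 V) = -9.20×10⁻⁸ J.

-9.20×10⁻⁸ J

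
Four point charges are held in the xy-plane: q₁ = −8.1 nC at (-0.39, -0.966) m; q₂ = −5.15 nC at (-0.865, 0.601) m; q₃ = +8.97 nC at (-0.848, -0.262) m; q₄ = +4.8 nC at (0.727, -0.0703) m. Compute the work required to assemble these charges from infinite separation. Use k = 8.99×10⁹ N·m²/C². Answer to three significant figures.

-1.16×10⁻⁶ J

The assembly work is the sum of pairwise potential energies, U = Σ_{i<j} kqᵢqⱼ/rᵢⱼ.
Pair separations: r₁₂ = 1.64 m, r₁₃ = 0.840 m, r₁₄ = 1.43 m, r₂₃ = 0.863 m, r₂₄ = 1.73 m, r₃₄ = 1.59 m.
Summing all 6 pair terms gives U = -1.16×10⁻⁶ J.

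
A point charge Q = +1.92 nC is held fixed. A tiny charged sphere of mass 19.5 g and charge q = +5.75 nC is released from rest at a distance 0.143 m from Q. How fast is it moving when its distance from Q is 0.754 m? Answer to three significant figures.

7.60×10⁻³ m/s

Only the electrostatic force acts, so mechanical energy is conserved: ½mv² = U₁ − U₂ = kQq(1/r₁ − 1/r₂).
U₁ − U₂ = (8.99×10⁹ N·m²/C²)(1.92×10⁻⁹ C)(5.75×10⁻⁹ C)(1/0.143 − 1/0.754) = 5.62×10⁻⁷ J.
v = √(2·5.62×10⁻⁷/0.0195) = 7.60×10⁻³ m/s.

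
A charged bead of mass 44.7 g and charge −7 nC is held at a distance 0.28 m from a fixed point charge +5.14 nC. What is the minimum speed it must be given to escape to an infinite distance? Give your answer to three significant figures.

7.19×10⁻³ m/s

To just escape, total mechanical energy must reach zero at infinity: ½mv²_min + U = 0, so ½mv²_min = −U = |kQq|/r.
|U| = |kQq|/r = (8.99×10⁹ N·m²/C²)(5.14×10⁻⁹)(7.00×10⁻⁹)/(0.280) = 1.16×10⁻⁶ J.
v_min = √(2|U|/m) = √(2·1.16×10⁻⁶/0.0447) = 7.19×10⁻³ m/s.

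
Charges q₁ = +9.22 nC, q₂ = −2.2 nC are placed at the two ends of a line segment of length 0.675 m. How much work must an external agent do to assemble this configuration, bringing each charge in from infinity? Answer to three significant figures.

-2.70×10⁻⁷ J

The work to assemble the configuration equals its total potential energy, U = Σ kqᵢqⱼ/rᵢⱼ over all pairs.
The separation is r = 0.675 m.
U = (-2.70×10⁻⁷) = -2.70×10⁻⁷ J.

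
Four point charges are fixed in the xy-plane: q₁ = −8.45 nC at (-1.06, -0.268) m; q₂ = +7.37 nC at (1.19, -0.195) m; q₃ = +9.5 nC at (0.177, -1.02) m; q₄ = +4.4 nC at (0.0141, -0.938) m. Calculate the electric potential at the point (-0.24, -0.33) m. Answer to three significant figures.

The total potential is the scalar sum of each charge's contribution, V = Σ kqᵢ/rᵢ.
Distances from the field point to each charge: r₁ = 0.822 m, r₂ = 1.44 m, r₃ = 0.806 m, r₄ = 0.659 m.
V = k[(-8.45×10⁻⁹)/(0.822) + (7.37×10⁻⁹)/(1.44) + (9.50×10⁻⁹)/(0.806) + (4.40×10⁻⁹)/(0.659)] = 120 V.

120 V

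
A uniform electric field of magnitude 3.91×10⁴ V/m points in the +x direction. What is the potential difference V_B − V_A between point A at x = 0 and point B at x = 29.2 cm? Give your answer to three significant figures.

In a uniform field, potential decreases in the direction of E: V_B − V_A = −E·Δx.
V_B − V_A = −(3.91×10⁴ V/m)(0.292 m) = -1.14×10⁴ V.

-1.14×10⁴ V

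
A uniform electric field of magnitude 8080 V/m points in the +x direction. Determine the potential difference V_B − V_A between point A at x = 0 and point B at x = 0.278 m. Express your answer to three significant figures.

In a uniform field, potential decreases in the direction of E: V_B − V_A = −E·Δx.
V_B − V_A = −(8080 V/m)(0.278 m) = -2250 V.

-2250 V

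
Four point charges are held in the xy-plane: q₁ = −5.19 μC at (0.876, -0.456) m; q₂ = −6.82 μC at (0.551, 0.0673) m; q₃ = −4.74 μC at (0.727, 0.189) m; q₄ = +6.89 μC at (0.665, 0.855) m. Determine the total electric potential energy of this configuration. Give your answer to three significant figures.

The assembly work is the sum of pairwise potential energies, U = Σ_{i<j} kqᵢqⱼ/rᵢⱼ.
Pair separations: r₁₂ = 0.616 m, r₁₃ = 0.662 m, r₁₄ = 1.33 m, r₂₃ = 0.214 m, r₂₄ = 0.796 m, r₃₄ = 0.669 m.
Summing all 6 pair terms gives U = 0.997 J.

0.997 J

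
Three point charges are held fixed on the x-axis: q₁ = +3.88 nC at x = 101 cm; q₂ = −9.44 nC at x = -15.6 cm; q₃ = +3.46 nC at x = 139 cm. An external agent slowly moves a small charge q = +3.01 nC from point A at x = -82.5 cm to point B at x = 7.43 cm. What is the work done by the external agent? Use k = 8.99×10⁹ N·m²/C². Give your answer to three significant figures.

For quasistatic motion the external work equals the change in potential energy: W_ext = qΔV = q(V_B − V_A).
At A: distances to the source charges are 1.83 m, 0.669 m, 2.21 m; V_A = Σ kqᵢ/rᵢ = -93.8 V.
At B: distances to the source charges are 0.936 m, 0.230 m, 1.32 m; V_B = Σ kqᵢ/rᵢ = -308 V.
ΔV = V_B − V_A = -214 V.
W_ext = qΔV = (3.01×10⁻⁹ C)(-214 V) = -6.43×10⁻⁷ J.

-6.43×10⁻⁷ J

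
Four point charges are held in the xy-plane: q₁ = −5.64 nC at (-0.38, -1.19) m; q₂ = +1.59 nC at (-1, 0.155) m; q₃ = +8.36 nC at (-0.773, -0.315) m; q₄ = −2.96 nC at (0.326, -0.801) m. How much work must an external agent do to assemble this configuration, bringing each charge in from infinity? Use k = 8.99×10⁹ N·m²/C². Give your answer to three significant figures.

The work to assemble the configuration equals its total potential energy, U = Σ kqᵢqⱼ/rᵢⱼ over all pairs.
Pair separations: r₁₂ = 1.48 m, r₁₃ = 0.959 m, r₁₄ = 0.806 m, r₂₃ = 0.522 m, r₂₄ = 1.63 m, r₃₄ = 1.20 m.
Summing all 6 pair terms gives U = -2.92×10⁻⁷ J.

-2.92×10⁻⁷ J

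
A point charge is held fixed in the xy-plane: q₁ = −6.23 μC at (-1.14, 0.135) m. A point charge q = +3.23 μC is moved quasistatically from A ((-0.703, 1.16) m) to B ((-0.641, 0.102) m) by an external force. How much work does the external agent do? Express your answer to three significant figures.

For quasistatic motion the external work equals the change in potential energy: W_ext = qΔV = q(V_B − V_A).
At A: distance to the source charge is 1.11 m; V_A = kq₁/r = -5.03×10⁴ V.
At B: distance to the source charge is 0.500 m; V_B = kq₁/r = -1.12×10⁵ V.
ΔV = V_B − V_A = -6.17×10⁴ V.
W_ext = qΔV = (3.23×10⁻⁶ C)(-6.17×10⁴ V) = -0.199 J.

-0.199 J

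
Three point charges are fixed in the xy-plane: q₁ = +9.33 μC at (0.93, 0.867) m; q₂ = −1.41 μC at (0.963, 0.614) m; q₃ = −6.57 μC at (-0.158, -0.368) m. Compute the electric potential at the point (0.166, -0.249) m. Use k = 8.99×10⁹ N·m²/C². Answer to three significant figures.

The total potential is the scalar sum of each charge's contribution, V = Σ kqᵢ/rᵢ.
Distances from the field point to each charge: r₁ = 1.35 m, r₂ = 1.17 m, r₃ = 0.345 m.
V = k[(9.33×10⁻⁶)/(1.35) + (-1.41×10⁻⁶)/(1.17) + (-6.57×10⁻⁶)/(0.345)] = -1.20×10⁵ V.

-1.20×10⁵ V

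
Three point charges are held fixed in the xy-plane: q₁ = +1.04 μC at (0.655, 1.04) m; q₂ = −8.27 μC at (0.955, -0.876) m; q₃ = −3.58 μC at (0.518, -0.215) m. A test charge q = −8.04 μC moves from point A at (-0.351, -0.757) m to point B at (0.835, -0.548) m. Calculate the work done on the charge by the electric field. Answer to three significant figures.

The work done by the electric force is W_field = −ΔU = −q(V_B − V_A) = q(V_A − V_B).
At A: distances to the source charges are 2.06 m, 1.31 m, 1.02 m; V_A = Σ kqᵢ/rᵢ = -8.36×10⁴ V.
At B: distances to the source charges are 1.60 m, 0.349 m, 0.460 m; V_B = Σ kqᵢ/rᵢ = -2.77×10⁵ V.
ΔV = V_B − V_A = -1.93×10⁵ V.
W_field = −qΔV = −(-8.04×10⁻⁶ C)(-1.93×10⁵ V) = -1.56 J.

-1.56 J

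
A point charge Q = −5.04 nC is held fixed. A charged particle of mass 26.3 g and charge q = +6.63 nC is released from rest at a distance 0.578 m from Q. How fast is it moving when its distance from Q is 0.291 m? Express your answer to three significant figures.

6.24×10⁻³ m/s

Only the electrostatic force acts, so mechanical energy is conserved: ½mv² = U₁ − U₂ = kQq(1/r₁ − 1/r₂).
U₁ − U₂ = (8.99×10⁹ N·m²/C²)(-5.04×10⁻⁹ C)(6.63×10⁻⁹ C)(1/0.578 − 1/0.291) = 5.13×10⁻⁷ J.
v = √(2·5.13×10⁻⁷/0.0263) = 6.24×10⁻³ m/s.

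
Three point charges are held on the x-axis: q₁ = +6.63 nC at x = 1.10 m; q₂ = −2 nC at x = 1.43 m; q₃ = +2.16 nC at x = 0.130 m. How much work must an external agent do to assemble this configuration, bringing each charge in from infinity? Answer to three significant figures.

-2.58×10⁻⁷ J

The work to assemble the configuration equals its total potential energy, U = Σ kqᵢqⱼ/rᵢⱼ over all pairs.
Pair separations: r₁₂ = 0.330 m, r₁₃ = 0.970 m, r₂₃ = 1.30 m.
U = (-3.61×10⁻⁷) + (1.33×10⁻⁷) + (-2.99×10⁻⁸) = -2.58×10⁻⁷ J.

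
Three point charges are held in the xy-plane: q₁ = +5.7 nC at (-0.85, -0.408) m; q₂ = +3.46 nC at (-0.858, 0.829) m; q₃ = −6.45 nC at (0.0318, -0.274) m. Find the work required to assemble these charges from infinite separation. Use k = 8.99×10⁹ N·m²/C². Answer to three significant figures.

The work to assemble the configuration equals its total potential energy, U = Σ kqᵢqⱼ/rᵢⱼ over all pairs.
Pair separations: r₁₂ = 1.24 m, r₁₃ = 0.892 m, r₂₃ = 1.42 m.
U = (1.43×10⁻⁷) + (-3.71×10⁻⁷) + (-1.42×10⁻⁷) = -3.69×10⁻⁷ J.

-3.69×10⁻⁷ J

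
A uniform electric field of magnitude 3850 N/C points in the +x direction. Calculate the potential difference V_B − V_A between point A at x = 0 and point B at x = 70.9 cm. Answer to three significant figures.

In a uniform field, potential decreases in the direction of E: V_B − V_A = −E·Δx.
V_B − V_A = −(3850 V/m)(0.709 m) = -2730 V.

-2730 V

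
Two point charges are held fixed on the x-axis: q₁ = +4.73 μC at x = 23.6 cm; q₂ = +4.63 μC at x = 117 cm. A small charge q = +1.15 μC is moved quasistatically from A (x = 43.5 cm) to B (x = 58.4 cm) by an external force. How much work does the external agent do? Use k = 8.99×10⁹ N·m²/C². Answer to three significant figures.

-0.0887 J

For quasistatic motion the external work equals the change in potential energy: W_ext = qΔV = q(V_B − V_A).
At A: distances to the source charges are 0.199 m, 0.735 m; V_A = Σ kqᵢ/rᵢ = 2.70×10⁵ V.
At B: distances to the source charges are 0.348 m, 0.586 m; V_B = Σ kqᵢ/rᵢ = 1.93×10⁵ V.
ΔV = V_B − V_A = -7.71×10⁴ V.
W_ext = qΔV = (1.15×10⁻⁶ C)(-7.71×10⁴ V) = -0.0887 J.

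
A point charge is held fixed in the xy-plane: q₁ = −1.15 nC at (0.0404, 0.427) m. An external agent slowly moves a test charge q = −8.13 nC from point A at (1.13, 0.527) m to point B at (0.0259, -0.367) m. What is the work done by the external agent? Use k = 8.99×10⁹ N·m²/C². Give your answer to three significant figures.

For quasistatic motion the external work equals the change in potential energy: W_ext = qΔV = q(V_B − V_A).
At A: distance to the source charge is 1.09 m; V_A = kq₁/r = -9.45 V.
At B: distance to the source charge is 0.794 m; V_B = kq₁/r = -13.0 V.
ΔV = V_B − V_A = -3.57 V.
W_ext = qΔV = (-8.13×10⁻⁹ C)(-3.57 V) = 2.90×10⁻⁸ J.

2.90×10⁻⁸ J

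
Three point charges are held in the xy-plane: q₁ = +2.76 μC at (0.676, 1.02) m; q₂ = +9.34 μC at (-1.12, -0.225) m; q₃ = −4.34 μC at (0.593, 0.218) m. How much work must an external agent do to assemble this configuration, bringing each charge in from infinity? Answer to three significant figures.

The work to assemble the configuration equals its total potential energy, U = Σ kqᵢqⱼ/rᵢⱼ over all pairs.
Pair separations: r₁₂ = 2.19 m, r₁₃ = 0.806 m, r₂₃ = 1.77 m.
U = (0.106) + (-0.134) + (-0.206) = -0.233 J.

-0.233 J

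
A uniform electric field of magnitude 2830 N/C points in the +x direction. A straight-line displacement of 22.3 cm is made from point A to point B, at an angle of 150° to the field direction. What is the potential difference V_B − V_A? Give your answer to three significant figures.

547 V

Only the component of displacement along E changes the potential: ΔV = −E·d·cosθ.
ΔV = −(2830 V/m)(0.223 m)cos150° = 547 V.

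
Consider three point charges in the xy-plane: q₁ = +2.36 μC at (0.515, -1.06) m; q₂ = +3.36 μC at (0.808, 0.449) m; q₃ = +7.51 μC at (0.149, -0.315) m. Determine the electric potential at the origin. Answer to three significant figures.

2.44×10⁵ V

Electric potential is a scalar, so the contributions from each charge add algebraically: V = Σ kqᵢ/rᵢ.
Distances from the field point to each charge: r₁ = 1.18 m, r₂ = 0.924 m, r₃ = 0.348 m.
V = k[(2.36×10⁻⁶)/(1.18) + (3.36×10⁻⁶)/(0.924) + (7.51×10⁻⁶)/(0.348)] = 2.44×10⁵ V.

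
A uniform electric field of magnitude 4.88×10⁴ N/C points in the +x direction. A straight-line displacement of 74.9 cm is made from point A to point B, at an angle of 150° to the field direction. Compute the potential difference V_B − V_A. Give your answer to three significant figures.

Only the component of displacement along E changes the potential: ΔV = −E·d·cosθ.
ΔV = −(4.88×10⁴ V/m)(0.749 m)cos150° = 3.17×10⁴ V.

3.17×10⁴ V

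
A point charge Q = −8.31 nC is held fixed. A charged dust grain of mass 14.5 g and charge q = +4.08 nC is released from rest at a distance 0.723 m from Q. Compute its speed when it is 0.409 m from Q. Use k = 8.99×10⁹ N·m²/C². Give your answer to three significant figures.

6.68×10⁻³ m/s

Only the electrostatic force acts, so mechanical energy is conserved: ½mv² = U₁ − U₂ = kQq(1/r₁ − 1/r₂).
U₁ − U₂ = (8.99×10⁹ N·m²/C²)(-8.31×10⁻⁹ C)(4.08×10⁻⁹ C)(1/0.723 − 1/0.409) = 3.24×10⁻⁷ J.
v = √(2·3.24×10⁻⁷/0.0145) = 6.68×10⁻³ m/s.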